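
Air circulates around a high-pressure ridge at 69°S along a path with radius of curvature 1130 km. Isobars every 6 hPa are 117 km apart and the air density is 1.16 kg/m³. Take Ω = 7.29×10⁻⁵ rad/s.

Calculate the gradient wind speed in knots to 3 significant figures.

90.6 knots

Coriolis parameter at 69°S:
f = 2Ω sin φ = 2 × 7.29×10⁻⁵ × sin 69° = 1.36×10⁻⁴ s⁻¹
Pressure gradient: |∂P/∂n| = 600 Pa / 117000 m = 5.13×10⁻³ Pa/m
Geostrophic speed: V_g = |∂P/∂n|/(fρ) = 5.13×10⁻³/(1.36×10⁻⁴ × 1.16) = 32.5 m/s
Around a high, pressure-gradient force acts outward with centrifugal, so Coriolis balances both:
fV = (1/ρ)|∂P/∂n| + V²/R  →  V² − fR·V + fR·V_g = 0
With fR = 1.36×10⁻⁴ × 1130×10³ m = 154 m/s:
V = [fR − √((fR)² − 4 fR V_g)]/2 = [154 − √(154² − 4×154×32.5)]/2 = 46.6 m/s
Supergeostrophic (V > V_g = 32.5 m/s), as expected around a high.
Converting: 46.6 m/s × 1.944 = 90.6 knots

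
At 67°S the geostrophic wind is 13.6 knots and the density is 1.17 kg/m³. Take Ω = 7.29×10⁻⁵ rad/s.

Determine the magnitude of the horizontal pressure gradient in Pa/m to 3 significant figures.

Coriolis parameter at 67°S:
f = 2Ω sin φ = 2 × 7.29×10⁻⁵ × sin 67° = 1.34×10⁻⁴ s⁻¹
Wind speed in SI: 13.6 knots = 7.00 m/s
Geostrophic balance rearranged: |∂P/∂n| = f ρ V_g
|∂P/∂n| = 1.34×10⁻⁴ × 1.17 × 7.00 = 1.10×10⁻³ Pa/m

1.10×10⁻³ Pa/m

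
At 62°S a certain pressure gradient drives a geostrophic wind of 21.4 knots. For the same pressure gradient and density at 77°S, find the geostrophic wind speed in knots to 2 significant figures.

19 knots

With the same pressure gradient and density, V_g ∝ 1/f ∝ 1/sin φ.
V₂ = V₁ · sin φ₁ / sin φ₂ = 21.4 × sin 62° / sin 77°
V₂ = 21.4 × 0.8829/0.9744 = 19 knots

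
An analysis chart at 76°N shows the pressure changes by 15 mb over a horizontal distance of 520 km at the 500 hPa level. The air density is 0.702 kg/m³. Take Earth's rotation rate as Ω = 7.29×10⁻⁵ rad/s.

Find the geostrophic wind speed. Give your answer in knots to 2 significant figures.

56 knots

Coriolis parameter at 76°N:
f = 2Ω sin φ = 2 × 7.29×10⁻⁵ × sin 76° = 1.41×10⁻⁴ s⁻¹
Pressure gradient: |∂P/∂n| = 1500 Pa / 520000 m = 2.88×10⁻³ Pa/m
Geostrophic balance (pressure-gradient force = Coriolis force):
V_g = (1/(fρ)) |∂P/∂n| = 2.88×10⁻³ / (1.41×10⁻⁴ × 0.702) = 29.0 m/s
Converting: 29.0 m/s × 1.944 = 56 knots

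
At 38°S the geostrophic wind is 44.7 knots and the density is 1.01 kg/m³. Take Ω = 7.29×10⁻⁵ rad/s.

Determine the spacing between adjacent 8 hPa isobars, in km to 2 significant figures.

380 km

Coriolis parameter at 38°S:
f = 2Ω sin φ = 2 × 7.29×10⁻⁵ × sin 38° = 8.98×10⁻⁵ s⁻¹
Wind speed in SI: 44.7 knots = 23.0 m/s
Geostrophic balance rearranged: |∂P/∂n| = f ρ V_g
|∂P/∂n| = 8.98×10⁻⁵ × 1.01 × 23.0 = 2.08×10⁻³ Pa/m
Isobar spacing: Δn = ΔP/|∂P/∂n| = 800 Pa / 2.08×10⁻³ Pa/m = 383728 m ≈ 380 km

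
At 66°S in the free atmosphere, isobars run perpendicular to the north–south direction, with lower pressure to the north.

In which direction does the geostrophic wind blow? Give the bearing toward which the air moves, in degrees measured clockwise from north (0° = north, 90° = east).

270°

The pressure-gradient force points toward the north (bearing 000°).
Geostrophic balance: in the Southern Hemisphere the Coriolis force deflects motion to the left, so the geostrophic wind blows 90° to the left of the pressure-gradient force (low pressure on the right).
Rotating 000° by 90° counterclockwise gives 270° — the wind blows toward the west.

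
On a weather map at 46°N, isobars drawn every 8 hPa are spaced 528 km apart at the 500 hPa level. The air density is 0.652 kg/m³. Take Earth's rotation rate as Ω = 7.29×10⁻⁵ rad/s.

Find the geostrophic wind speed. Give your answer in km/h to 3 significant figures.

Coriolis parameter at 46°N:
f = 2Ω sin φ = 2 × 7.29×10⁻⁵ × sin 46° = 1.05×10⁻⁴ s⁻¹
Pressure gradient: |∂P/∂n| = 800 Pa / 528000 m = 1.52×10⁻³ Pa/m
Geostrophic balance (pressure-gradient force = Coriolis force):
V_g = (1/(fρ)) |∂P/∂n| = 1.52×10⁻³ / (1.05×10⁻⁴ × 0.652) = 22.2 m/s
Converting: 22.2 m/s × 3.6 = 79.8 km/h

79.8 km/h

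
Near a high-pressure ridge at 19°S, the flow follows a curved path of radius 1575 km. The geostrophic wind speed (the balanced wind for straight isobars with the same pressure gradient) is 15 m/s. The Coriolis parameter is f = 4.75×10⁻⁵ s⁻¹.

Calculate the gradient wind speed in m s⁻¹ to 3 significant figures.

Around a high, pressure-gradient force acts outward with centrifugal, so Coriolis balances both:
fV = (1/ρ)|∂P/∂n| + V²/R  →  V² − fR·V + fR·V_g = 0
With fR = 4.75×10⁻⁵ × 1575×10³ m = 74.8 m/s:
V = [fR − √((fR)² − 4 fR V_g)]/2 = [74.8 − √(74.8² − 4×74.8×15)]/2 = 20.8 m/s
Supergeostrophic (V > V_g = 15 m/s), as expected around a high.

20.8 m s⁻¹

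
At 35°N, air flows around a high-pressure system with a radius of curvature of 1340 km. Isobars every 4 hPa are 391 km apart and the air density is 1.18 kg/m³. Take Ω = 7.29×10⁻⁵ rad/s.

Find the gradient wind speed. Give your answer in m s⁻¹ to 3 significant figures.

Coriolis parameter at 35°N:
f = 2Ω sin φ = 2 × 7.29×10⁻⁵ × sin 35° = 8.36×10⁻⁵ s⁻¹
Pressure gradient: |∂P/∂n| = 400 Pa / 391000 m = 1.02×10⁻³ Pa/m
Geostrophic speed: V_g = |∂P/∂n|/(fρ) = 1.02×10⁻³/(8.36×10⁻⁵ × 1.18) = 10.4 m/s
Around a high, pressure-gradient force acts outward with centrifugal, so Coriolis balances both:
fV = (1/ρ)|∂P/∂n| + V²/R  →  V² − fR·V + fR·V_g = 0
With fR = 8.36×10⁻⁵ × 1340×10³ m = 112 m/s:
V = [fR − √((fR)² − 4 fR V_g)]/2 = [112 − √(112² − 4×112×10.4)]/2 = 11.6 m/s
Supergeostrophic (V > V_g = 10.4 m/s), as expected around a high.

11.6 m s⁻¹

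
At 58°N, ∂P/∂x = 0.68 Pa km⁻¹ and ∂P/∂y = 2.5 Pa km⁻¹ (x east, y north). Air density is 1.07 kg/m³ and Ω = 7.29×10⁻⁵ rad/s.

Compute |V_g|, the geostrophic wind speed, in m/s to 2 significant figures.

20 m/s

Coriolis parameter at 58°N:
f = 2Ω sin φ = 2 × 7.29×10⁻⁵ × sin 58° = 1.24×10⁻⁴ s⁻¹
Component geostrophic relations (x east, y north):
u_g = −(1/(fρ)) ∂P/∂y,  v_g = (1/(fρ)) ∂P/∂x
u_g = −(2.5×10⁻³)/(1.24×10⁻⁴ × 1.07) = −18.9 m/s;  v_g = (0.68×10⁻³)/(1.24×10⁻⁴ × 1.07) = 5.14 m/s
|V_g| = √(u_g² + v_g²) = 19.6 m/s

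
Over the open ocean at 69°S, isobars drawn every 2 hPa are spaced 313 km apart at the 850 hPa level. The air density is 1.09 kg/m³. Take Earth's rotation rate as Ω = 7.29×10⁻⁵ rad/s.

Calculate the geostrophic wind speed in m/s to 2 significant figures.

4.3 m/s

Coriolis parameter at 69°S:
f = 2Ω sin φ = 2 × 7.29×10⁻⁵ × sin 69° = 1.36×10⁻⁴ s⁻¹
Pressure gradient: |∂P/∂n| = 200 Pa / 313000 m = 6.39×10⁻⁴ Pa/m
Geostrophic balance (pressure-gradient force = Coriolis force):
V_g = (1/(fρ)) |∂P/∂n| = 6.39×10⁻⁴ / (1.36×10⁻⁴ × 1.09) = 4.31 m/s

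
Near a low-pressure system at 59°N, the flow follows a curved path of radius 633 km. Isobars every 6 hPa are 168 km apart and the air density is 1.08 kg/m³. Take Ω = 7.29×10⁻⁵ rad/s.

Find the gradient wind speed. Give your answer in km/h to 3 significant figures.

Coriolis parameter at 59°N:
f = 2Ω sin φ = 2 × 7.29×10⁻⁵ × sin 59° = 1.25×10⁻⁴ s⁻¹
Pressure gradient: |∂P/∂n| = 600 Pa / 168000 m = 3.57×10⁻³ Pa/m
Geostrophic speed: V_g = |∂P/∂n|/(fρ) = 3.57×10⁻³/(1.25×10⁻⁴ × 1.08) = 26.5 m/s
Around a low, centrifugal force acts outward with Coriolis, so pressure-gradient force balances both:
(1/ρ)|∂P/∂n| = fV + V²/R  →  V² + fR·V − fR·V_g = 0
With fR = 1.25×10⁻⁴ × 633×10³ m = 79.1 m/s:
V = [−fR + √((fR)² + 4 fR V_g)]/2 = [−79.1 + √(79.1² + 4×79.1×26.5)]/2 = 20.9 m/s
Subgeostrophic (V < V_g = 26.5 m/s), as expected around a low.
Converting: 20.9 m/s × 3.6 = 75.3 km/h

75.3 km/h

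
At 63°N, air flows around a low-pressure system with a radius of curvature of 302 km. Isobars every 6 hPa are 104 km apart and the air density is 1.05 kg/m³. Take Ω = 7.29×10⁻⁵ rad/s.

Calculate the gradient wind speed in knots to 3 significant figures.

Coriolis parameter at 63°N:
f = 2Ω sin φ = 2 × 7.29×10⁻⁵ × sin 63° = 1.30×10⁻⁴ s⁻¹
Pressure gradient: |∂P/∂n| = 600 Pa / 104000 m = 5.77×10⁻³ Pa/m
Geostrophic speed: V_g = |∂P/∂n|/(fρ) = 5.77×10⁻³/(1.30×10⁻⁴ × 1.05) = 42.3 m/s
Around a low, centrifugal force acts outward with Coriolis, so pressure-gradient force balances both:
(1/ρ)|∂P/∂n| = fV + V²/R  →  V² + fR·V − fR·V_g = 0
With fR = 1.30×10⁻⁴ × 302×10³ m = 39.2 m/s:
V = [−fR + √((fR)² + 4 fR V_g)]/2 = [−39.2 + √(39.2² + 4×39.2×42.3)]/2 = 25.6 m/s
Subgeostrophic (V < V_g = 42.3 m/s), as expected around a low.
Converting: 25.6 m/s × 1.944 = 49.8 knots

49.8 knots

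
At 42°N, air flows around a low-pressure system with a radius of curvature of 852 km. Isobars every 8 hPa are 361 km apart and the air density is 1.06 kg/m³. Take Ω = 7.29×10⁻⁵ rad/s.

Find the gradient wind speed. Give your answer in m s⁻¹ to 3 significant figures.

17.7 m s⁻¹

Coriolis parameter at 42°N:
f = 2Ω sin φ = 2 × 7.29×10⁻⁵ × sin 42° = 9.76×10⁻⁵ s⁻¹
Pressure gradient: |∂P/∂n| = 800 Pa / 361000 m = 2.22×10⁻³ Pa/m
Geostrophic speed: V_g = |∂P/∂n|/(fρ) = 2.22×10⁻³/(9.76×10⁻⁵ × 1.06) = 21.4 m/s
Around a low, centrifugal force acts outward with Coriolis, so pressure-gradient force balances both:
(1/ρ)|∂P/∂n| = fV + V²/R  →  V² + fR·V − fR·V_g = 0
With fR = 9.76×10⁻⁵ × 852×10³ m = 83.1 m/s:
V = [−fR + √((fR)² + 4 fR V_g)]/2 = [−83.1 + √(83.1² + 4×83.1×21.4)]/2 = 17.7 m/s
Subgeostrophic (V < V_g = 21.4 m/s), as expected around a low.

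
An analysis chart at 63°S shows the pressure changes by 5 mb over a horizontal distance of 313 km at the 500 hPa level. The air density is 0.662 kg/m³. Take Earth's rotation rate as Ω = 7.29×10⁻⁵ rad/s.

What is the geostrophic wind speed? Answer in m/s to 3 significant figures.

18.6 m/s

Coriolis parameter at 63°S:
f = 2Ω sin φ = 2 × 7.29×10⁻⁵ × sin 63° = 1.30×10⁻⁴ s⁻¹
Pressure gradient: |∂P/∂n| = 500 Pa / 313000 m = 1.60×10⁻³ Pa/m
Geostrophic balance (pressure-gradient force = Coriolis force):
V_g = (1/(fρ)) |∂P/∂n| = 1.60×10⁻³ / (1.30×10⁻⁴ × 0.662) = 18.6 m/s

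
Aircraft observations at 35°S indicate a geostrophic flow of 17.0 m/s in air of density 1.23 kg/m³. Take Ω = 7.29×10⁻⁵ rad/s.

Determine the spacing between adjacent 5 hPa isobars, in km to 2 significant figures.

Coriolis parameter at 35°S:
f = 2Ω sin φ = 2 × 7.29×10⁻⁵ × sin 35° = 8.36×10⁻⁵ s⁻¹
Geostrophic balance rearranged: |∂P/∂n| = f ρ V_g
|∂P/∂n| = 8.36×10⁻⁵ × 1.23 × 17.0 = 1.75×10⁻³ Pa/m
Isobar spacing: Δn = ΔP/|∂P/∂n| = 500 Pa / 1.75×10⁻³ Pa/m = 285935 m ≈ 290 km

290 km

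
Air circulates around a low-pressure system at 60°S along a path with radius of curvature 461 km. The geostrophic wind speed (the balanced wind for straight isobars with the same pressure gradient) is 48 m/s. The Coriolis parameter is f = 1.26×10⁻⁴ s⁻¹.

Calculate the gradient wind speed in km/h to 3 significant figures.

Around a low, centrifugal force acts outward with Coriolis, so pressure-gradient force balances both:
(1/ρ)|∂P/∂n| = fV + V²/R  →  V² + fR·V − fR·V_g = 0
With fR = 1.26×10⁻⁴ × 461×10³ m = 58.1 m/s:
V = [−fR + √((fR)² + 4 fR V_g)]/2 = [−58.1 + √(58.1² + 4×58.1×48)]/2 = 31.2 m/s
Subgeostrophic (V < V_g = 48 m/s), as expected around a low.
Converting: 31.2 m/s × 3.6 = 112 km/h

112 km/h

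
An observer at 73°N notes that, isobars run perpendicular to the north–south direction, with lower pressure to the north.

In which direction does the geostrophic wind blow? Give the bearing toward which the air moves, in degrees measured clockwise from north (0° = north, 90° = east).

090°

The pressure-gradient force points toward the north (bearing 000°).
Geostrophic balance: in the Northern Hemisphere the Coriolis force deflects motion to the right, so the geostrophic wind blows 90° to the right of the pressure-gradient force (low pressure on the left).
Rotating 000° by 90° clockwise gives 090° — the wind blows toward the east.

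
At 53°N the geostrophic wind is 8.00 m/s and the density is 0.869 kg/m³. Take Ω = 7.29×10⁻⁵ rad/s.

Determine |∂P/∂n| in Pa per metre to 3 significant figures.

Coriolis parameter at 53°N:
f = 2Ω sin φ = 2 × 7.29×10⁻⁵ × sin 53° = 1.16×10⁻⁴ s⁻¹
Geostrophic balance rearranged: |∂P/∂n| = f ρ V_g
|∂P/∂n| = 1.16×10⁻⁴ × 0.869 × 8.00 = 8.09×10⁻⁴ Pa/m

8.09×10⁻⁴ Pa/m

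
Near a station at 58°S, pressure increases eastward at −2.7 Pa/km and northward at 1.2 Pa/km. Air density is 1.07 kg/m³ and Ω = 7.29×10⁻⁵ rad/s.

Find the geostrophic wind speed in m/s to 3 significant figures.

Coriolis parameter at 58°S:
f = 2Ω sin φ = 2 × 7.29×10⁻⁵ × sin 58° = 1.24×10⁻⁴ s⁻¹
In the Southern Hemisphere f is negative: f = −1.24×10⁻⁴ s⁻¹.
Component geostrophic relations (x east, y north):
u_g = −(1/(fρ)) ∂P/∂y,  v_g = (1/(fρ)) ∂P/∂x
u_g = −(1.2×10⁻³)/(−1.24×10⁻⁴ × 1.07) = 9.07 m/s;  v_g = (−2.7×10⁻³)/(−1.24×10⁻⁴ × 1.07) = 20.4 m/s
|V_g| = √(u_g² + v_g²) = 22.3 m/s

22.3 m/s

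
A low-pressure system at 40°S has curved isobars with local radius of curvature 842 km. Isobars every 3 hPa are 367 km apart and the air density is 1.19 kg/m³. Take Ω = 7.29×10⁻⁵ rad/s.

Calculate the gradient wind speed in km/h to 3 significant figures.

24.3 km/h

Coriolis parameter at 40°S:
f = 2Ω sin φ = 2 × 7.29×10⁻⁵ × sin 40° = 9.37×10⁻⁵ s⁻¹
Pressure gradient: |∂P/∂n| = 300 Pa / 367000 m = 8.17×10⁻⁴ Pa/m
Geostrophic speed: V_g = |∂P/∂n|/(fρ) = 8.17×10⁻⁴/(9.37×10⁻⁵ × 1.19) = 7.33 m/s
Around a low, centrifugal force acts outward with Coriolis, so pressure-gradient force balances both:
(1/ρ)|∂P/∂n| = fV + V²/R  →  V² + fR·V − fR·V_g = 0
With fR = 9.37×10⁻⁵ × 842×10³ m = 78.9 m/s:
V = [−fR + √((fR)² + 4 fR V_g)]/2 = [−78.9 + √(78.9² + 4×78.9×7.33)]/2 = 6.75 m/s
Subgeostrophic (V < V_g = 7.33 m/s), as expected around a low.
Converting: 6.75 m/s × 3.6 = 24.3 km/h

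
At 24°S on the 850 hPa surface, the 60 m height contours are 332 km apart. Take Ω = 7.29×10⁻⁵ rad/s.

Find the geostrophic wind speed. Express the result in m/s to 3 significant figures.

29.9 m/s

Coriolis parameter at 24°S:
f = 2Ω sin φ = 2 × 7.29×10⁻⁵ × sin 24° = 5.93×10⁻⁵ s⁻¹
Height gradient: |∂Z/∂n| = 60 m / 332000 m = 1.81×10⁻⁴
On a pressure surface, geostrophic balance gives V_g = (g/f)|∂Z/∂n|:
V_g = 9.81 × 1.81×10⁻⁴ / 5.93×10⁻⁵ = 29.9 m/s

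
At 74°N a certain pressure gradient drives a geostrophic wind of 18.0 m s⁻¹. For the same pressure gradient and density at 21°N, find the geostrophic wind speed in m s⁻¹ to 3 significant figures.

With the same pressure gradient and density, V_g ∝ 1/f ∝ 1/sin φ.
V₂ = V₁ · sin φ₁ / sin φ₂ = 18.0 × sin 74° / sin 21°
V₂ = 18.0 × 0.9613/0.3584 = 48.3 m s⁻¹

48.3 m s⁻¹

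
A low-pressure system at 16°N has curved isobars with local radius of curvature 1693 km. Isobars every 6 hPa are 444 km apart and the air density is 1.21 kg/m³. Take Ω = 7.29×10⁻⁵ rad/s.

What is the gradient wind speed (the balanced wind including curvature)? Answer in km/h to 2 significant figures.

76 km/h

Coriolis parameter at 16°N:
f = 2Ω sin φ = 2 × 7.29×10⁻⁵ × sin 16° = 4.02×10⁻⁵ s⁻¹
Pressure gradient: |∂P/∂n| = 600 Pa / 444000 m = 1.35×10⁻³ Pa/m
Geostrophic speed: V_g = |∂P/∂n|/(fρ) = 1.35×10⁻³/(4.02×10⁻⁵ × 1.21) = 27.8 m/s
Around a low, centrifugal force acts outward with Coriolis, so pressure-gradient force balances both:
(1/ρ)|∂P/∂n| = fV + V²/R  →  V² + fR·V − fR·V_g = 0
With fR = 4.02×10⁻⁵ × 1693×10³ m = 68.0 m/s:
V = [−fR + √((fR)² + 4 fR V_g)]/2 = [−68.0 + √(68.0² + 4×68.0×27.8)]/2 = 21.2 m/s
Subgeostrophic (V < V_g = 27.8 m/s), as expected around a low.
Converting: 21.2 m/s × 3.6 = 76 km/h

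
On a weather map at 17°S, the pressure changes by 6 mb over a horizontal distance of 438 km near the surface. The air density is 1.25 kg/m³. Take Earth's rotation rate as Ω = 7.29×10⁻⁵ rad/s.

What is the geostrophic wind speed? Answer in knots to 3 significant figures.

50.0 knots

Coriolis parameter at 17°S:
f = 2Ω sin φ = 2 × 7.29×10⁻⁵ × sin 17° = 4.26×10⁻⁵ s⁻¹
Pressure gradient: |∂P/∂n| = 600 Pa / 438000 m = 1.37×10⁻³ Pa/m
Geostrophic balance (pressure-gradient force = Coriolis force):
V_g = (1/(fρ)) |∂P/∂n| = 1.37×10⁻³ / (4.26×10⁻⁵ × 1.25) = 25.7 m/s
Converting: 25.7 m/s × 1.944 = 50.0 knots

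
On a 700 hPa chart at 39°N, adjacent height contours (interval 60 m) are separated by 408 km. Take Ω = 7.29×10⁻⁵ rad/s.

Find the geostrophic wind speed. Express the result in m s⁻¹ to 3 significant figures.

Coriolis parameter at 39°N:
f = 2Ω sin φ = 2 × 7.29×10⁻⁵ × sin 39° = 9.18×10⁻⁵ s⁻¹
Height gradient: |∂Z/∂n| = 60 m / 408000 m = 1.47×10⁻⁴
On a pressure surface, geostrophic balance gives V_g = (g/f)|∂Z/∂n|:
V_g = 9.81 × 1.47×10⁻⁴ / 9.18×10⁻⁵ = 15.7 m/s

15.7 m s⁻¹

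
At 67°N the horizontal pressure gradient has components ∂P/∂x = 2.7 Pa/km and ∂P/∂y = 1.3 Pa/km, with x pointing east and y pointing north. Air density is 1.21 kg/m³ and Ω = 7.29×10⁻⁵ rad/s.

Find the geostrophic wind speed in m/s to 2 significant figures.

18 m/s

Coriolis parameter at 67°N:
f = 2Ω sin φ = 2 × 7.29×10⁻⁵ × sin 67° = 1.34×10⁻⁴ s⁻¹
Component geostrophic relations (x east, y north):
u_g = −(1/(fρ)) ∂P/∂y,  v_g = (1/(fρ)) ∂P/∂x
u_g = −(1.3×10⁻³)/(1.34×10⁻⁴ × 1.21) = −8.01 m/s;  v_g = (2.7×10⁻³)/(1.34×10⁻⁴ × 1.21) = 16.6 m/s
|V_g| = √(u_g² + v_g²) = 18.5 m/s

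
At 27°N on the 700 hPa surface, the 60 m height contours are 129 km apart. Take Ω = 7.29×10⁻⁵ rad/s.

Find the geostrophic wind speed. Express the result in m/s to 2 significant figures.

69 m/s

Coriolis parameter at 27°N:
f = 2Ω sin φ = 2 × 7.29×10⁻⁵ × sin 27° = 6.62×10⁻⁵ s⁻¹
Height gradient: |∂Z/∂n| = 60 m / 129000 m = 4.65×10⁻⁴
On a pressure surface, geostrophic balance gives V_g = (g/f)|∂Z/∂n|:
V_g = 9.81 × 4.65×10⁻⁴ / 6.62×10⁻⁵ = 68.9 m/s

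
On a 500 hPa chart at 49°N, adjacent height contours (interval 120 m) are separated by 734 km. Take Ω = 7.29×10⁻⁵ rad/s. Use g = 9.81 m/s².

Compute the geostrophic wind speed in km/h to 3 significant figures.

Coriolis parameter at 49°N:
f = 2Ω sin φ = 2 × 7.29×10⁻⁵ × sin 49° = 1.10×10⁻⁴ s⁻¹
Height gradient: |∂Z/∂n| = 120 m / 734000 m = 1.63×10⁻⁴
On a pressure surface, geostrophic balance gives V_g = (g/f)|∂Z/∂n|:
V_g = 9.81 × 1.63×10⁻⁴ / 1.10×10⁻⁴ = 14.6 m/s
Converting: 14.6 m/s × 3.6 = 52.5 km/h

52.5 km/h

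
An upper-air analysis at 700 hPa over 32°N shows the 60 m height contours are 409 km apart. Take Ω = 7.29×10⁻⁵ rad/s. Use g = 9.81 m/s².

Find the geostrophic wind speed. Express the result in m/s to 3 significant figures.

18.6 m/s

Coriolis parameter at 32°N:
f = 2Ω sin φ = 2 × 7.29×10⁻⁵ × sin 32° = 7.73×10⁻⁵ s⁻¹
Height gradient: |∂Z/∂n| = 60 m / 409000 m = 1.47×10⁻⁴
On a pressure surface, geostrophic balance gives V_g = (g/f)|∂Z/∂n|:
V_g = 9.81 × 1.47×10⁻⁴ / 7.73×10⁻⁵ = 18.6 m/s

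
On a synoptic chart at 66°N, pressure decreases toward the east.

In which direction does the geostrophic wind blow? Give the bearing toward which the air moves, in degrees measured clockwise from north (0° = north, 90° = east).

The pressure-gradient force points toward the east (bearing 090°).
Geostrophic balance: in the Northern Hemisphere the Coriolis force deflects motion to the right, so the geostrophic wind blows 90° to the right of the pressure-gradient force (low pressure on the left).
Rotating 090° by 90° clockwise gives 180° — the wind blows toward the south.

180°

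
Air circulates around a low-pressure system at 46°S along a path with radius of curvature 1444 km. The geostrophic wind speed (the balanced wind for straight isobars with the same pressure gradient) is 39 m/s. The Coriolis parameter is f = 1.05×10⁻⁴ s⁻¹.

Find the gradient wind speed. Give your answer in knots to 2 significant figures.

63 knots

Around a low, centrifugal force acts outward with Coriolis, so pressure-gradient force balances both:
(1/ρ)|∂P/∂n| = fV + V²/R  →  V² + fR·V − fR·V_g = 0
With fR = 1.05×10⁻⁴ × 1444×10³ m = 152 m/s:
V = [−fR + √((fR)² + 4 fR V_g)]/2 = [−152 + √(152² + 4×152×39)]/2 = 32.2 m/s
Subgeostrophic (V < V_g = 39 m/s), as expected around a low.
Converting: 32.2 m/s × 1.944 = 63 knots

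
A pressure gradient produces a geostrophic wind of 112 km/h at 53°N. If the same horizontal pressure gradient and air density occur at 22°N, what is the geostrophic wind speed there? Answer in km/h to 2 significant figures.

With the same pressure gradient and density, V_g ∝ 1/f ∝ 1/sin φ.
V₂ = V₁ · sin φ₁ / sin φ₂ = 112 × sin 53° / sin 22°
V₂ = 112 × 0.7986/0.3746 = 240 km/h

240 km/h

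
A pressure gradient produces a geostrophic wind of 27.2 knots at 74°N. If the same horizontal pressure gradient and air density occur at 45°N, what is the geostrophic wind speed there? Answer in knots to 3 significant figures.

With the same pressure gradient and density, V_g ∝ 1/f ∝ 1/sin φ.
V₂ = V₁ · sin φ₁ / sin φ₂ = 27.2 × sin 74° / sin 45°
V₂ = 27.2 × 0.9613/0.7071 = 37.0 knots

37.0 knots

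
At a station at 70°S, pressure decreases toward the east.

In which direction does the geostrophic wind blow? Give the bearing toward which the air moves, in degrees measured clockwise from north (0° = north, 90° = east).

000°

The pressure-gradient force points toward the east (bearing 090°).
Geostrophic balance: in the Southern Hemisphere the Coriolis force deflects motion to the left, so the geostrophic wind blows 90° to the left of the pressure-gradient force (low pressure on the right).
Rotating 090° by 90° counterclockwise gives 000° — the wind blows toward the north.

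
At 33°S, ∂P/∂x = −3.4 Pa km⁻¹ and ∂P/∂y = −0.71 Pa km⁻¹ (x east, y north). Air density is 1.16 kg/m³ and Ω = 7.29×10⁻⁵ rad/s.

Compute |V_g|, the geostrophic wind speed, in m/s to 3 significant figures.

37.7 m/s

Coriolis parameter at 33°S:
f = 2Ω sin φ = 2 × 7.29×10⁻⁵ × sin 33° = 7.94×10⁻⁵ s⁻¹
In the Southern Hemisphere f is negative: f = −7.94×10⁻⁵ s⁻¹.
Component geostrophic relations (x east, y north):
u_g = −(1/(fρ)) ∂P/∂y,  v_g = (1/(fρ)) ∂P/∂x
u_g = −(−0.71×10⁻³)/(−7.94×10⁻⁵ × 1.16) = −7.71 m/s;  v_g = (−3.4×10⁻³)/(−7.94×10⁻⁵ × 1.16) = 36.9 m/s
|V_g| = √(u_g² + v_g²) = 37.7 m/s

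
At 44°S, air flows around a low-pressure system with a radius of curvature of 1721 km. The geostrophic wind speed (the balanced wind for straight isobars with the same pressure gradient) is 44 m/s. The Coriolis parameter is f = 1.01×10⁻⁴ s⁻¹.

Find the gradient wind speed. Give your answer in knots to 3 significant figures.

Around a low, centrifugal force acts outward with Coriolis, so pressure-gradient force balances both:
(1/ρ)|∂P/∂n| = fV + V²/R  →  V² + fR·V − fR·V_g = 0
With fR = 1.01×10⁻⁴ × 1721×10³ m = 174 m/s:
V = [−fR + √((fR)² + 4 fR V_g)]/2 = [−174 + √(174² + 4×174×44)]/2 = 36.4 m/s
Subgeostrophic (V < V_g = 44 m/s), as expected around a low.
Converting: 36.4 m/s × 1.944 = 70.7 knots

70.7 knots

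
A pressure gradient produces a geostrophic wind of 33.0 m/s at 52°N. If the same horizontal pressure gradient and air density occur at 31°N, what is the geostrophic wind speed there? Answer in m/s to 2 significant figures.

With the same pressure gradient and density, V_g ∝ 1/f ∝ 1/sin φ.
V₂ = V₁ · sin φ₁ / sin φ₂ = 33.0 × sin 52° / sin 31°
V₂ = 33.0 × 0.7880/0.5150 = 50 m/s

50 m/s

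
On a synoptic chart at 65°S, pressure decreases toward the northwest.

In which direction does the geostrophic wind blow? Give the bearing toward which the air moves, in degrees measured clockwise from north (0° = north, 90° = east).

225°

The pressure-gradient force points toward the northwest (bearing 315°).
Geostrophic balance: in the Southern Hemisphere the Coriolis force deflects motion to the left, so the geostrophic wind blows 90° to the left of the pressure-gradient force (low pressure on the right).
Rotating 315° by 90° counterclockwise gives 225° — the wind blows toward the southwest.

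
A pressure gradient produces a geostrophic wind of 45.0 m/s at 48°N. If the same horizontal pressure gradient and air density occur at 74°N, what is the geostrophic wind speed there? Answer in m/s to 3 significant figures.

34.8 m/s

With the same pressure gradient and density, V_g ∝ 1/f ∝ 1/sin φ.
V₂ = V₁ · sin φ₁ / sin φ₂ = 45.0 × sin 48° / sin 74°
V₂ = 45.0 × 0.7431/0.9613 = 34.8 m/s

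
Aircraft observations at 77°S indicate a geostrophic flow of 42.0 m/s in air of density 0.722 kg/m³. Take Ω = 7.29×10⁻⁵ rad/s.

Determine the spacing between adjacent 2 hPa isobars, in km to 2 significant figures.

46 km

Coriolis parameter at 77°S:
f = 2Ω sin φ = 2 × 7.29×10⁻⁵ × sin 77° = 1.42×10⁻⁴ s⁻¹
Geostrophic balance rearranged: |∂P/∂n| = f ρ V_g
|∂P/∂n| = 1.42×10⁻⁴ × 0.722 × 42.0 = 4.31×10⁻³ Pa/m
Isobar spacing: Δn = ΔP/|∂P/∂n| = 200 Pa / 4.31×10⁻³ Pa/m = 46426 m ≈ 46 km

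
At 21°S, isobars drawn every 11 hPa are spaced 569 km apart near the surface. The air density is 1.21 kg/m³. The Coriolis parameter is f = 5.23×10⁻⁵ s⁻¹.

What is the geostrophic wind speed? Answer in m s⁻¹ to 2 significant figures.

Pressure gradient: |∂P/∂n| = 1100 Pa / 569000 m = 1.93×10⁻³ Pa/m
Geostrophic balance (pressure-gradient force = Coriolis force):
V_g = (1/(fρ)) |∂P/∂n| = 1.93×10⁻³ / (5.23×10⁻⁵ × 1.21) = 30.5 m/s

31 m s⁻¹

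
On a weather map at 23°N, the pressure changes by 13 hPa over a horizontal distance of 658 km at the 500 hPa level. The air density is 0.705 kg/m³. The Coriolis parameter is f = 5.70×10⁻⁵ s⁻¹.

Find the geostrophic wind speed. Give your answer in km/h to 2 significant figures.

180 km/h

Pressure gradient: |∂P/∂n| = 1300 Pa / 658000 m = 1.98×10⁻³ Pa/m
Geostrophic balance (pressure-gradient force = Coriolis force):
V_g = (1/(fρ)) |∂P/∂n| = 1.98×10⁻³ / (5.70×10⁻⁵ × 0.705) = 49.2 m/s
Converting: 49.2 m/s × 3.6 = 180 km/h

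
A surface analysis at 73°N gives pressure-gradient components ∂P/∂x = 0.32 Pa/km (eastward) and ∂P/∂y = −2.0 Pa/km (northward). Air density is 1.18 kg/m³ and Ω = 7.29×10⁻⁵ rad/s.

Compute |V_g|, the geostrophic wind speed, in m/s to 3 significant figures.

12.3 m/s

Coriolis parameter at 73°N:
f = 2Ω sin φ = 2 × 7.29×10⁻⁵ × sin 73° = 1.39×10⁻⁴ s⁻¹
Component geostrophic relations (x east, y north):
u_g = −(1/(fρ)) ∂P/∂y,  v_g = (1/(fρ)) ∂P/∂x
u_g = −(−2.0×10⁻³)/(1.39×10⁻⁴ × 1.18) = 12.2 m/s;  v_g = (0.32×10⁻³)/(1.39×10⁻⁴ × 1.18) = 1.94 m/s
|V_g| = √(u_g² + v_g²) = 12.3 m/s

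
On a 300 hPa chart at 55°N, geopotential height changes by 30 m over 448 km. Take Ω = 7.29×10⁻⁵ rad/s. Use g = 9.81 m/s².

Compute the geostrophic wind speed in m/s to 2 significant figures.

5.5 m/s

Coriolis parameter at 55°N:
f = 2Ω sin φ = 2 × 7.29×10⁻⁵ × sin 55° = 1.19×10⁻⁴ s⁻¹
Height gradient: |∂Z/∂n| = 30 m / 448000 m = 6.70×10⁻⁵
On a pressure surface, geostrophic balance gives V_g = (g/f)|∂Z/∂n|:
V_g = 9.81 × 6.70×10⁻⁵ / 1.19×10⁻⁴ = 5.50 m/s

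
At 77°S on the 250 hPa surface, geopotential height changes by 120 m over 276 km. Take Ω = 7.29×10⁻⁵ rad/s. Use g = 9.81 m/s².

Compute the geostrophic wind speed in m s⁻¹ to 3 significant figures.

Coriolis parameter at 77°S:
f = 2Ω sin φ = 2 × 7.29×10⁻⁵ × sin 77° = 1.42×10⁻⁴ s⁻¹
Height gradient: |∂Z/∂n| = 120 m / 276000 m = 4.35×10⁻⁴
On a pressure surface, geostrophic balance gives V_g = (g/f)|∂Z/∂n|:
V_g = 9.81 × 4.35×10⁻⁴ / 1.42×10⁻⁴ = 30.0 m/s

30.0 m s⁻¹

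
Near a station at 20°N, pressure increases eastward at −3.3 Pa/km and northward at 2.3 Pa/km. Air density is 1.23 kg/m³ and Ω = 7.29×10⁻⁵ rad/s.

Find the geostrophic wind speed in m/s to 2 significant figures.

Coriolis parameter at 20°N:
f = 2Ω sin φ = 2 × 7.29×10⁻⁵ × sin 20° = 4.99×10⁻⁵ s⁻¹
Component geostrophic relations (x east, y north):
u_g = −(1/(fρ)) ∂P/∂y,  v_g = (1/(fρ)) ∂P/∂x
u_g = −(2.3×10⁻³)/(4.99×10⁻⁵ × 1.23) = −37.5 m/s;  v_g = (−3.3×10⁻³)/(4.99×10⁻⁵ × 1.23) = −53.8 m/s
|V_g| = √(u_g² + v_g²) = 65.6 m/s

66 m/s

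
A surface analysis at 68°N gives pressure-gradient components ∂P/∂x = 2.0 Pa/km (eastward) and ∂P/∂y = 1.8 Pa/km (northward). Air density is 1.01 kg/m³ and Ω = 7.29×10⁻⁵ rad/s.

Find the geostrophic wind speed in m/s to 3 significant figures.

19.7 m/s

Coriolis parameter at 68°N:
f = 2Ω sin φ = 2 × 7.29×10⁻⁵ × sin 68° = 1.35×10⁻⁴ s⁻¹
Component geostrophic relations (x east, y north):
u_g = −(1/(fρ)) ∂P/∂y,  v_g = (1/(fρ)) ∂P/∂x
u_g = −(1.8×10⁻³)/(1.35×10⁻⁴ × 1.01) = −13.2 m/s;  v_g = (2.0×10⁻³)/(1.35×10⁻⁴ × 1.01) = 14.6 m/s
|V_g| = √(u_g² + v_g²) = 19.7 m/s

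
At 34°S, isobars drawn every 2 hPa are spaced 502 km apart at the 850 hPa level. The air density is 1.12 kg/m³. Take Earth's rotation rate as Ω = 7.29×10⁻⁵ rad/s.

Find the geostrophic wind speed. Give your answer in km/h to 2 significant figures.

16 km/h

Coriolis parameter at 34°S:
f = 2Ω sin φ = 2 × 7.29×10⁻⁵ × sin 34° = 8.15×10⁻⁵ s⁻¹
Pressure gradient: |∂P/∂n| = 200 Pa / 502000 m = 3.98×10⁻⁴ Pa/m
Geostrophic balance (pressure-gradient force = Coriolis force):
V_g = (1/(fρ)) |∂P/∂n| = 3.98×10⁻⁴ / (8.15×10⁻⁵ × 1.12) = 4.36 m/s
Converting: 4.36 m/s × 3.6 = 16 km/h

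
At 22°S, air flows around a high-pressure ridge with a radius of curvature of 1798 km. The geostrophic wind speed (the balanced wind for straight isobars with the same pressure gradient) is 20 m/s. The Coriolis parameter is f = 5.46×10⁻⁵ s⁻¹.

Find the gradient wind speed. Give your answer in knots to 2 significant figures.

Around a high, pressure-gradient force acts outward with centrifugal, so Coriolis balances both:
fV = (1/ρ)|∂P/∂n| + V²/R  →  V² − fR·V + fR·V_g = 0
With fR = 5.46×10⁻⁵ × 1798×10³ m = 98.2 m/s:
V = [fR − √((fR)² − 4 fR V_g)]/2 = [98.2 − √(98.2² − 4×98.2×20)]/2 = 28 m/s
Supergeostrophic (V > V_g = 20 m/s), as expected around a high.
Converting: 28 m/s × 1.944 = 54 knots

54 knots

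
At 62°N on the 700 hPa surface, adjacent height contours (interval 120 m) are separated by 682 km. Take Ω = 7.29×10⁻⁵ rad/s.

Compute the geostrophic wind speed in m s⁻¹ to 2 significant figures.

13 m s⁻¹

Coriolis parameter at 62°N:
f = 2Ω sin φ = 2 × 7.29×10⁻⁵ × sin 62° = 1.29×10⁻⁴ s⁻¹
Height gradient: |∂Z/∂n| = 120 m / 682000 m = 1.76×10⁻⁴
On a pressure surface, geostrophic balance gives V_g = (g/f)|∂Z/∂n|:
V_g = 9.81 × 1.76×10⁻⁴ / 1.29×10⁻⁴ = 13.4 m/s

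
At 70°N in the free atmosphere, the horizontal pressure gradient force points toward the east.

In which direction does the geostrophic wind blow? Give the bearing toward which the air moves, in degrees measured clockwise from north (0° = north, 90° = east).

180°

The pressure-gradient force points toward the east (bearing 090°).
Geostrophic balance: in the Northern Hemisphere the Coriolis force deflects motion to the right, so the geostrophic wind blows 90° to the right of the pressure-gradient force (low pressure on the left).
Rotating 090° by 90° clockwise gives 180° — the wind blows toward the south.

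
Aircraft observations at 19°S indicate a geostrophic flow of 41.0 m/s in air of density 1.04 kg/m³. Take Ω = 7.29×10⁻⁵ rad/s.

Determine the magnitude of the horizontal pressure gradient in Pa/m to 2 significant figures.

2.0×10⁻³ Pa/m

Coriolis parameter at 19°S:
f = 2Ω sin φ = 2 × 7.29×10⁻⁵ × sin 19° = 4.75×10⁻⁵ s⁻¹
Geostrophic balance rearranged: |∂P/∂n| = f ρ V_g
|∂P/∂n| = 4.75×10⁻⁵ × 1.04 × 41.0 = 2.02×10⁻³ Pa/m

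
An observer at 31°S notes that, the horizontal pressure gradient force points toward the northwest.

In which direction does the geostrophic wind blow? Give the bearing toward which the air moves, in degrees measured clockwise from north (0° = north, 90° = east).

225°

The pressure-gradient force points toward the northwest (bearing 315°).
Geostrophic balance: in the Southern Hemisphere the Coriolis force deflects motion to the left, so the geostrophic wind blows 90° to the left of the pressure-gradient force (low pressure on the right).
Rotating 315° by 90° counterclockwise gives 225° — the wind blows toward the southwest.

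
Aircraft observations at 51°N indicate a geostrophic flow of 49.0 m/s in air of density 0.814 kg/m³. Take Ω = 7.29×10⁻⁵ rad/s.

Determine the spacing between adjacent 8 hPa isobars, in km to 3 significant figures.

Coriolis parameter at 51°N:
f = 2Ω sin φ = 2 × 7.29×10⁻⁵ × sin 51° = 1.13×10⁻⁴ s⁻¹
Geostrophic balance rearranged: |∂P/∂n| = f ρ V_g
|∂P/∂n| = 1.13×10⁻⁴ × 0.814 × 49.0 = 4.52×10⁻³ Pa/m
Isobar spacing: Δn = ΔP/|∂P/∂n| = 800 Pa / 4.52×10⁻³ Pa/m = 177015 m ≈ 177 km

177 km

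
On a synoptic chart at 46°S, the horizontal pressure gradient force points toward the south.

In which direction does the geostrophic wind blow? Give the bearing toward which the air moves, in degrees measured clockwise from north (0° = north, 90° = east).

090°

The pressure-gradient force points toward the south (bearing 180°).
Geostrophic balance: in the Southern Hemisphere the Coriolis force deflects motion to the left, so the geostrophic wind blows 90° to the left of the pressure-gradient force (low pressure on the right).
Rotating 180° by 90° counterclockwise gives 090° — the wind blows toward the east.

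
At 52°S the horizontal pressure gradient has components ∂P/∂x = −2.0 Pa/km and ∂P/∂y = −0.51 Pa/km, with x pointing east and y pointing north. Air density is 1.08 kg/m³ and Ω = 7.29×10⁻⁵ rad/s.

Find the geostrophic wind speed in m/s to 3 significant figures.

Coriolis parameter at 52°S:
f = 2Ω sin φ = 2 × 7.29×10⁻⁵ × sin 52° = 1.15×10⁻⁴ s⁻¹
In the Southern Hemisphere f is negative: f = −1.15×10⁻⁴ s⁻¹.
Component geostrophic relations (x east, y north):
u_g = −(1/(fρ)) ∂P/∂y,  v_g = (1/(fρ)) ∂P/∂x
u_g = −(−0.51×10⁻³)/(−1.15×10⁻⁴ × 1.08) = −4.11 m/s;  v_g = (−2.0×10⁻³)/(−1.15×10⁻⁴ × 1.08) = 16.1 m/s
|V_g| = √(u_g² + v_g²) = 16.6 m/s

16.6 m/s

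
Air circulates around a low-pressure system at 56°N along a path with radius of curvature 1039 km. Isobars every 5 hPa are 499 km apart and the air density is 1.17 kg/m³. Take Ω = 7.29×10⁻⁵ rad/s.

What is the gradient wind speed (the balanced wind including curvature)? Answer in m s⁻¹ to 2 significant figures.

Coriolis parameter at 56°N:
f = 2Ω sin φ = 2 × 7.29×10⁻⁵ × sin 56° = 1.21×10⁻⁴ s⁻¹
Pressure gradient: |∂P/∂n| = 500 Pa / 499000 m = 1.00×10⁻³ Pa/m
Geostrophic speed: V_g = |∂P/∂n|/(fρ) = 1.00×10⁻³/(1.21×10⁻⁴ × 1.17) = 7.09 m/s
Around a low, centrifugal force acts outward with Coriolis, so pressure-gradient force balances both:
(1/ρ)|∂P/∂n| = fV + V²/R  →  V² + fR·V − fR·V_g = 0
With fR = 1.21×10⁻⁴ × 1039×10³ m = 126 m/s:
V = [−fR + √((fR)² + 4 fR V_g)]/2 = [−126 + √(126² + 4×126×7.09)]/2 = 6.73 m/s
Subgeostrophic (V < V_g = 7.09 m/s), as expected around a low.

6.7 m s⁻¹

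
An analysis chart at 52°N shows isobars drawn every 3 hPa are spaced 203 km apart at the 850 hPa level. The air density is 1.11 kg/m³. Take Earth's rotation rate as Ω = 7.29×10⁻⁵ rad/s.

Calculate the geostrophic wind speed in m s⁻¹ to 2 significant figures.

Coriolis parameter at 52°N:
f = 2Ω sin φ = 2 × 7.29×10⁻⁵ × sin 52° = 1.15×10⁻⁴ s⁻¹
Pressure gradient: |∂P/∂n| = 300 Pa / 203000 m = 1.48×10⁻³ Pa/m
Geostrophic balance (pressure-gradient force = Coriolis force):
V_g = (1/(fρ)) |∂P/∂n| = 1.48×10⁻³ / (1.15×10⁻⁴ × 1.11) = 11.6 m/s

12 m s⁻¹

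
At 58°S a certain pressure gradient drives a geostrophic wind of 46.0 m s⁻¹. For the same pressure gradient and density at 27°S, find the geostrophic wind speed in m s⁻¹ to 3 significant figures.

85.9 m s⁻¹

With the same pressure gradient and density, V_g ∝ 1/f ∝ 1/sin φ.
V₂ = V₁ · sin φ₁ / sin φ₂ = 46.0 × sin 58° / sin 27°
V₂ = 46.0 × 0.8480/0.4540 = 85.9 m s⁻¹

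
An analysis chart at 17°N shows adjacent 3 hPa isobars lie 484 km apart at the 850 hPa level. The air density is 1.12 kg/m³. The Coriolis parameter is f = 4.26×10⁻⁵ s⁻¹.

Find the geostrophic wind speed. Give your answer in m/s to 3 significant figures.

Pressure gradient: |∂P/∂n| = 300 Pa / 484000 m = 6.20×10⁻⁴ Pa/m
Geostrophic balance (pressure-gradient force = Coriolis force):
V_g = (1/(fρ)) |∂P/∂n| = 6.20×10⁻⁴ / (4.26×10⁻⁵ × 1.12) = 13.0 m/s

13.0 m/s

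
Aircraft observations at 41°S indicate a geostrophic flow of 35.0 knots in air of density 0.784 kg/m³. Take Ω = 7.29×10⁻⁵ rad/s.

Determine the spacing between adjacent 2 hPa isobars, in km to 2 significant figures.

Coriolis parameter at 41°S:
f = 2Ω sin φ = 2 × 7.29×10⁻⁵ × sin 41° = 9.57×10⁻⁵ s⁻¹
Wind speed in SI: 35.0 knots = 18.0 m/s
Geostrophic balance rearranged: |∂P/∂n| = f ρ V_g
|∂P/∂n| = 9.57×10⁻⁵ × 0.784 × 18.0 = 1.35×10⁻³ Pa/m
Isobar spacing: Δn = ΔP/|∂P/∂n| = 200 Pa / 1.35×10⁻³ Pa/m = 148118 m ≈ 150 km

150 km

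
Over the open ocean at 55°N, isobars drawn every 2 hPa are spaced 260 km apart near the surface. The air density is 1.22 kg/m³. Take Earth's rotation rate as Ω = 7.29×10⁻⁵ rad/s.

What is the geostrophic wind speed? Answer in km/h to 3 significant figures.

19.0 km/h

Coriolis parameter at 55°N:
f = 2Ω sin φ = 2 × 7.29×10⁻⁵ × sin 55° = 1.19×10⁻⁴ s⁻¹
Pressure gradient: |∂P/∂n| = 200 Pa / 260000 m = 7.69×10⁻⁴ Pa/m
Geostrophic balance (pressure-gradient force = Coriolis force):
V_g = (1/(fρ)) |∂P/∂n| = 7.69×10⁻⁴ / (1.19×10⁻⁴ × 1.22) = 5.28 m/s
Converting: 5.28 m/s × 3.6 = 19.0 km/h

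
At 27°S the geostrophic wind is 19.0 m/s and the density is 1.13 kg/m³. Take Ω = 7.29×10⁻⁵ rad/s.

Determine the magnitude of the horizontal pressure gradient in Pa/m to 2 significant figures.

1.4×10⁻³ Pa/m

Coriolis parameter at 27°S:
f = 2Ω sin φ = 2 × 7.29×10⁻⁵ × sin 27° = 6.62×10⁻⁵ s⁻¹
Geostrophic balance rearranged: |∂P/∂n| = f ρ V_g
|∂P/∂n| = 6.62×10⁻⁵ × 1.13 × 19.0 = 1.42×10⁻³ Pa/m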